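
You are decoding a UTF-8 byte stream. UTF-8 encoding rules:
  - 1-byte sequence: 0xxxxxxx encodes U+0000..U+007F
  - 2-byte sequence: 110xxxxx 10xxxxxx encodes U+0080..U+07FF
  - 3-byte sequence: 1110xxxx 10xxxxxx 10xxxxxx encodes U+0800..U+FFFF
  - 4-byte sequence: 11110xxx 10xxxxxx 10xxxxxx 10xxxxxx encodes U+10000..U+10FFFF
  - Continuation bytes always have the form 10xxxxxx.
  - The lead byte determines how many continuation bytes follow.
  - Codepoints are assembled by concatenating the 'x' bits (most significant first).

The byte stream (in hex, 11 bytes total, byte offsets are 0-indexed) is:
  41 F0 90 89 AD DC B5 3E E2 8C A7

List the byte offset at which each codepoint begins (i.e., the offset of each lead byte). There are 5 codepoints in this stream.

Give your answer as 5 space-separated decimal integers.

Byte[0]=41: 1-byte ASCII. cp=U+0041
Byte[1]=F0: 4-byte lead, need 3 cont bytes. acc=0x0
Byte[2]=90: continuation. acc=(acc<<6)|0x10=0x10
Byte[3]=89: continuation. acc=(acc<<6)|0x09=0x409
Byte[4]=AD: continuation. acc=(acc<<6)|0x2D=0x1026D
Completed: cp=U+1026D (starts at byte 1)
Byte[5]=DC: 2-byte lead, need 1 cont bytes. acc=0x1C
Byte[6]=B5: continuation. acc=(acc<<6)|0x35=0x735
Completed: cp=U+0735 (starts at byte 5)
Byte[7]=3E: 1-byte ASCII. cp=U+003E
Byte[8]=E2: 3-byte lead, need 2 cont bytes. acc=0x2
Byte[9]=8C: continuation. acc=(acc<<6)|0x0C=0x8C
Byte[10]=A7: continuation. acc=(acc<<6)|0x27=0x2327
Completed: cp=U+2327 (starts at byte 8)

Answer: 0 1 5 7 8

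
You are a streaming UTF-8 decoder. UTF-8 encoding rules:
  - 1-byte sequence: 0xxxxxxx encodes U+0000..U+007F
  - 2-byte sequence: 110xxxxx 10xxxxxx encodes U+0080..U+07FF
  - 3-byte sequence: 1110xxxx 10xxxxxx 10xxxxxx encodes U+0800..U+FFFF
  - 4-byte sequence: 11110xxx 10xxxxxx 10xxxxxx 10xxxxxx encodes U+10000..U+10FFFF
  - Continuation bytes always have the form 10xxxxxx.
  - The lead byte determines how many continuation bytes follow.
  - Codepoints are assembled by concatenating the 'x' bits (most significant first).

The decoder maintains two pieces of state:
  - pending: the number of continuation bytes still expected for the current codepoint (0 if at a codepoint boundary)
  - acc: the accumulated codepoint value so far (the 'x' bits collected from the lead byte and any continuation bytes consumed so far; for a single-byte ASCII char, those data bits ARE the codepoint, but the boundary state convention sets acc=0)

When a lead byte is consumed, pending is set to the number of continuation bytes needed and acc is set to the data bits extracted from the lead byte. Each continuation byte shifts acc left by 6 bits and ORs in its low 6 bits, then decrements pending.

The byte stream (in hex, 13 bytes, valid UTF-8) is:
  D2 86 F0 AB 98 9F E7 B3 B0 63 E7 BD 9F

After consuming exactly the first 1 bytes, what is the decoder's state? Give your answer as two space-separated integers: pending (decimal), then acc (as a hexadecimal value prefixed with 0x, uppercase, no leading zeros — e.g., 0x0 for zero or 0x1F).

Byte[0]=D2: 2-byte lead. pending=1, acc=0x12

Answer: 1 0x12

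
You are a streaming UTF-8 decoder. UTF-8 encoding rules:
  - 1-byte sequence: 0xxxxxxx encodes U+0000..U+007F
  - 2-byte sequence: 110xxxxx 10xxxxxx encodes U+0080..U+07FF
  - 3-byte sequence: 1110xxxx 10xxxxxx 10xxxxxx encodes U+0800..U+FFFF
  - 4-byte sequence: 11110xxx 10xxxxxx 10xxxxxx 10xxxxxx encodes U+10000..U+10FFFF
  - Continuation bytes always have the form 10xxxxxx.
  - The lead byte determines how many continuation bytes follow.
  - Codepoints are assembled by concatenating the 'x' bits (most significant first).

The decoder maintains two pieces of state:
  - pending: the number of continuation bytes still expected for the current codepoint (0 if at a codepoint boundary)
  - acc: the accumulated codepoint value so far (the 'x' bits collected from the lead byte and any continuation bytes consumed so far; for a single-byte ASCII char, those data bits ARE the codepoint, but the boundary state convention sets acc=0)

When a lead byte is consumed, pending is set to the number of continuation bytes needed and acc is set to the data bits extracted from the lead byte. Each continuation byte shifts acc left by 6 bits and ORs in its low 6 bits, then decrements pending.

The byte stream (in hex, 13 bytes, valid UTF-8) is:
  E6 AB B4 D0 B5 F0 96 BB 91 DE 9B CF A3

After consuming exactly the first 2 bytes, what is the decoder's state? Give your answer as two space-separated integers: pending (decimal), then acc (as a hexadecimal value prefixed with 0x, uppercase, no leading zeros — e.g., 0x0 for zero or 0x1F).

Answer: 1 0x1AB

Derivation:
Byte[0]=E6: 3-byte lead. pending=2, acc=0x6
Byte[1]=AB: continuation. acc=(acc<<6)|0x2B=0x1AB, pending=1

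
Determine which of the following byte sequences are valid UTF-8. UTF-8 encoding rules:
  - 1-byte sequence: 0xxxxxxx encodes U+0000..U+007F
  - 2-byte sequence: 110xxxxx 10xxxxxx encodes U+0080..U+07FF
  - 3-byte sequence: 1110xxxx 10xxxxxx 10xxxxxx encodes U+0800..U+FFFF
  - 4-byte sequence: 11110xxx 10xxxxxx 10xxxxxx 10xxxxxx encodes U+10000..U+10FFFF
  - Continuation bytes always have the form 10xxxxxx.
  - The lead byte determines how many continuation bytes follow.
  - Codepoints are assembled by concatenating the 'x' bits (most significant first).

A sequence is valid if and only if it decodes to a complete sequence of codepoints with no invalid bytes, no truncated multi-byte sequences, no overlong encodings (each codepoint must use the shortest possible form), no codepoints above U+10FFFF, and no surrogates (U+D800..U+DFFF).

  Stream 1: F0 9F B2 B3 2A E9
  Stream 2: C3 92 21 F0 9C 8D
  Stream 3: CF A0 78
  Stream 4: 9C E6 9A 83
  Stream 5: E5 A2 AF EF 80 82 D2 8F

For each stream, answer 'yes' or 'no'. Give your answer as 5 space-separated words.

Stream 1: error at byte offset 6. INVALID
Stream 2: error at byte offset 6. INVALID
Stream 3: decodes cleanly. VALID
Stream 4: error at byte offset 0. INVALID
Stream 5: decodes cleanly. VALID

Answer: no no yes no yes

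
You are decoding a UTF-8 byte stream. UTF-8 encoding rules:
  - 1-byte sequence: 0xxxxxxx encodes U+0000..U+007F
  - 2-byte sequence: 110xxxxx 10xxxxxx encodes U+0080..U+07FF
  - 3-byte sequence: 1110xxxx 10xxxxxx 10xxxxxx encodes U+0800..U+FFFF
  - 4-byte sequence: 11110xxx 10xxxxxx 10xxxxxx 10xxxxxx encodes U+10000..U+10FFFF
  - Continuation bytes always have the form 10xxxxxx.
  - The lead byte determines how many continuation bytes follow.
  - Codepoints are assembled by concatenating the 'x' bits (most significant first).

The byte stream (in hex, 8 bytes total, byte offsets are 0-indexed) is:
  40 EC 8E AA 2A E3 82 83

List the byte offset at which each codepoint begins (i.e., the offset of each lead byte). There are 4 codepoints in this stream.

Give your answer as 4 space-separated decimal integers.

Byte[0]=40: 1-byte ASCII. cp=U+0040
Byte[1]=EC: 3-byte lead, need 2 cont bytes. acc=0xC
Byte[2]=8E: continuation. acc=(acc<<6)|0x0E=0x30E
Byte[3]=AA: continuation. acc=(acc<<6)|0x2A=0xC3AA
Completed: cp=U+C3AA (starts at byte 1)
Byte[4]=2A: 1-byte ASCII. cp=U+002A
Byte[5]=E3: 3-byte lead, need 2 cont bytes. acc=0x3
Byte[6]=82: continuation. acc=(acc<<6)|0x02=0xC2
Byte[7]=83: continuation. acc=(acc<<6)|0x03=0x3083
Completed: cp=U+3083 (starts at byte 5)

Answer: 0 1 4 5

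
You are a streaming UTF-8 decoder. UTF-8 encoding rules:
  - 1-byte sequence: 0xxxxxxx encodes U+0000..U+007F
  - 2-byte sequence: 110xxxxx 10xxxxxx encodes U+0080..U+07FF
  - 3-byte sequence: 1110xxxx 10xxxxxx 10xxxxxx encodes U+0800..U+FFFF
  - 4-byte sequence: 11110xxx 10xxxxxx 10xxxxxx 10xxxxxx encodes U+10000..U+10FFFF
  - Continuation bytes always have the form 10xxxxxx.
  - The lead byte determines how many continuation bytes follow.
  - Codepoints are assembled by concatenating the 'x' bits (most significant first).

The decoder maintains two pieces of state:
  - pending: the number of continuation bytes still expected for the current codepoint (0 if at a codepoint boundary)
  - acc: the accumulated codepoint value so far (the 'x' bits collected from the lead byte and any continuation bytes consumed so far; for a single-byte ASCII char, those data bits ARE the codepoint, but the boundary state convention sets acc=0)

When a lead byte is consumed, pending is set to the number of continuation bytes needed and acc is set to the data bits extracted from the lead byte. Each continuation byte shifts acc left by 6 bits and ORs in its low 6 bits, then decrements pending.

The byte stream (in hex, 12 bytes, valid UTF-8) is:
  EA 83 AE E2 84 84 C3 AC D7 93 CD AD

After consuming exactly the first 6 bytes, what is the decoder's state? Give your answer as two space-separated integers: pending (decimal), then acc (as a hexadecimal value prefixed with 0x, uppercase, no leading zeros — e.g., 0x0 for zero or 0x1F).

Byte[0]=EA: 3-byte lead. pending=2, acc=0xA
Byte[1]=83: continuation. acc=(acc<<6)|0x03=0x283, pending=1
Byte[2]=AE: continuation. acc=(acc<<6)|0x2E=0xA0EE, pending=0
Byte[3]=E2: 3-byte lead. pending=2, acc=0x2
Byte[4]=84: continuation. acc=(acc<<6)|0x04=0x84, pending=1
Byte[5]=84: continuation. acc=(acc<<6)|0x04=0x2104, pending=0

Answer: 0 0x2104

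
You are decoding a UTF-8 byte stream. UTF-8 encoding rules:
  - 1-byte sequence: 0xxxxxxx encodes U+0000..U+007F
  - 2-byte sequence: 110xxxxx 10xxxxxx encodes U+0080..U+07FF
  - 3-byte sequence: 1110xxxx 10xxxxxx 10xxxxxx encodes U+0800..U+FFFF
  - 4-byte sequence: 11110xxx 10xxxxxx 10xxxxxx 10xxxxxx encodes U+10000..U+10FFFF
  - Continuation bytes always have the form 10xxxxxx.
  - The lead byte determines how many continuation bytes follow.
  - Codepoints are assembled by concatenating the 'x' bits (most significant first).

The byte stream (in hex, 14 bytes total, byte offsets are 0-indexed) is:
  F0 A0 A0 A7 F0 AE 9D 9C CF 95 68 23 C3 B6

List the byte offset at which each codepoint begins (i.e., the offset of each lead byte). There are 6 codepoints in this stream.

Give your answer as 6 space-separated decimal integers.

Answer: 0 4 8 10 11 12

Derivation:
Byte[0]=F0: 4-byte lead, need 3 cont bytes. acc=0x0
Byte[1]=A0: continuation. acc=(acc<<6)|0x20=0x20
Byte[2]=A0: continuation. acc=(acc<<6)|0x20=0x820
Byte[3]=A7: continuation. acc=(acc<<6)|0x27=0x20827
Completed: cp=U+20827 (starts at byte 0)
Byte[4]=F0: 4-byte lead, need 3 cont bytes. acc=0x0
Byte[5]=AE: continuation. acc=(acc<<6)|0x2E=0x2E
Byte[6]=9D: continuation. acc=(acc<<6)|0x1D=0xB9D
Byte[7]=9C: continuation. acc=(acc<<6)|0x1C=0x2E75C
Completed: cp=U+2E75C (starts at byte 4)
Byte[8]=CF: 2-byte lead, need 1 cont bytes. acc=0xF
Byte[9]=95: continuation. acc=(acc<<6)|0x15=0x3D5
Completed: cp=U+03D5 (starts at byte 8)
Byte[10]=68: 1-byte ASCII. cp=U+0068
Byte[11]=23: 1-byte ASCII. cp=U+0023
Byte[12]=C3: 2-byte lead, need 1 cont bytes. acc=0x3
Byte[13]=B6: continuation. acc=(acc<<6)|0x36=0xF6
Completed: cp=U+00F6 (starts at byte 12)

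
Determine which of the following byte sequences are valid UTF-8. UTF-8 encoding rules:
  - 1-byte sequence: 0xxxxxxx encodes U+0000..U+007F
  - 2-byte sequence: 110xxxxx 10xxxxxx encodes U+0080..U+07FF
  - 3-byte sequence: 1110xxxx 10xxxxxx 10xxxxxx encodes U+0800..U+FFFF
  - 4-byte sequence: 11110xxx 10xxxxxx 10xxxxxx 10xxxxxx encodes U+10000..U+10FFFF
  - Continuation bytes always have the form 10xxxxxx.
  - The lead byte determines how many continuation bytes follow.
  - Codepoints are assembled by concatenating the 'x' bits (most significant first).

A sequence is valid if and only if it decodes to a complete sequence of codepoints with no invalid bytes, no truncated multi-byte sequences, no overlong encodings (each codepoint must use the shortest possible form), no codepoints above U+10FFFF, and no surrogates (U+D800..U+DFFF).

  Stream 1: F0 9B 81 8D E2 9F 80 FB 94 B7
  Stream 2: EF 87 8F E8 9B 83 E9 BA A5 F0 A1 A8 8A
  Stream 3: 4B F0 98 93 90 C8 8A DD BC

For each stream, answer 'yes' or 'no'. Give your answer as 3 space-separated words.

Answer: no yes yes

Derivation:
Stream 1: error at byte offset 7. INVALID
Stream 2: decodes cleanly. VALID
Stream 3: decodes cleanly. VALID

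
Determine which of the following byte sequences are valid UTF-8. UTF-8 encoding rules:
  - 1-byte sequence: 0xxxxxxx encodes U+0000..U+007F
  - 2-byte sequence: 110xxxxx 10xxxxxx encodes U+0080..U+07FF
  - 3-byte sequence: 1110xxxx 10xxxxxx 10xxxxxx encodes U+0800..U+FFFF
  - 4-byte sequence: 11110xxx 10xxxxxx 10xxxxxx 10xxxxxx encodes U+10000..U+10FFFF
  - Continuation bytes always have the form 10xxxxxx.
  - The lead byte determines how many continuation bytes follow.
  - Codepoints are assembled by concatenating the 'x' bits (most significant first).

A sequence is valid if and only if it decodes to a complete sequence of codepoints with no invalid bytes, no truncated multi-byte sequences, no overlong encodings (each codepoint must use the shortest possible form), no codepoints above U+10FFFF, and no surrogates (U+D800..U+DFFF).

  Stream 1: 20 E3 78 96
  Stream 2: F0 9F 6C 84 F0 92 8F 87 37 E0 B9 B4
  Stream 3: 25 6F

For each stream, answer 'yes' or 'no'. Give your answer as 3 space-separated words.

Answer: no no yes

Derivation:
Stream 1: error at byte offset 2. INVALID
Stream 2: error at byte offset 2. INVALID
Stream 3: decodes cleanly. VALID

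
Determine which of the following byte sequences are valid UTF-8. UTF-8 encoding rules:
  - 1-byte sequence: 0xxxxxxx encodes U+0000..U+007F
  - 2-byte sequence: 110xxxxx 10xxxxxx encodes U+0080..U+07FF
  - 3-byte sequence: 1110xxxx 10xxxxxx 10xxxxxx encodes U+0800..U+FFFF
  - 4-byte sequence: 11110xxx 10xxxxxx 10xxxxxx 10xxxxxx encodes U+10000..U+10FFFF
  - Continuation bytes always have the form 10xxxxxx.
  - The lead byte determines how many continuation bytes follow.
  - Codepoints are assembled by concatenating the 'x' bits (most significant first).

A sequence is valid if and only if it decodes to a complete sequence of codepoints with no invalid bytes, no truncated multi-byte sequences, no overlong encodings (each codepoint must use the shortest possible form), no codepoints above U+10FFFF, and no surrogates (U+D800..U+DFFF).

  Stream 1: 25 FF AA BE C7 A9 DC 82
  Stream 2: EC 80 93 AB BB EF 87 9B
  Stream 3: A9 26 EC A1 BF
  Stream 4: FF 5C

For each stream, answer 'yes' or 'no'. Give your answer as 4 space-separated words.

Answer: no no no no

Derivation:
Stream 1: error at byte offset 1. INVALID
Stream 2: error at byte offset 3. INVALID
Stream 3: error at byte offset 0. INVALID
Stream 4: error at byte offset 0. INVALID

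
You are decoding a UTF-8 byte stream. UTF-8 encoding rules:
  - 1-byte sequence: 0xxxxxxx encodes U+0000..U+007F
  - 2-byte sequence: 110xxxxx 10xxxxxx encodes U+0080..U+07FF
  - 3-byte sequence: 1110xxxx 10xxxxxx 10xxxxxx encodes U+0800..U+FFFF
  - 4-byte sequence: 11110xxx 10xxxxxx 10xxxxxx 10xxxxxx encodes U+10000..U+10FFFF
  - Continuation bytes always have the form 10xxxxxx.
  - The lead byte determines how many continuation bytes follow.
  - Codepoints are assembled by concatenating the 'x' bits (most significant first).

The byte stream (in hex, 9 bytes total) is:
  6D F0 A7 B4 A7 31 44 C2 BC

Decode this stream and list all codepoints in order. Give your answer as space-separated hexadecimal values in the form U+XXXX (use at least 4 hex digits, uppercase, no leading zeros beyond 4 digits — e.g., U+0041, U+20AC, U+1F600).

Byte[0]=6D: 1-byte ASCII. cp=U+006D
Byte[1]=F0: 4-byte lead, need 3 cont bytes. acc=0x0
Byte[2]=A7: continuation. acc=(acc<<6)|0x27=0x27
Byte[3]=B4: continuation. acc=(acc<<6)|0x34=0x9F4
Byte[4]=A7: continuation. acc=(acc<<6)|0x27=0x27D27
Completed: cp=U+27D27 (starts at byte 1)
Byte[5]=31: 1-byte ASCII. cp=U+0031
Byte[6]=44: 1-byte ASCII. cp=U+0044
Byte[7]=C2: 2-byte lead, need 1 cont bytes. acc=0x2
Byte[8]=BC: continuation. acc=(acc<<6)|0x3C=0xBC
Completed: cp=U+00BC (starts at byte 7)

Answer: U+006D U+27D27 U+0031 U+0044 U+00BC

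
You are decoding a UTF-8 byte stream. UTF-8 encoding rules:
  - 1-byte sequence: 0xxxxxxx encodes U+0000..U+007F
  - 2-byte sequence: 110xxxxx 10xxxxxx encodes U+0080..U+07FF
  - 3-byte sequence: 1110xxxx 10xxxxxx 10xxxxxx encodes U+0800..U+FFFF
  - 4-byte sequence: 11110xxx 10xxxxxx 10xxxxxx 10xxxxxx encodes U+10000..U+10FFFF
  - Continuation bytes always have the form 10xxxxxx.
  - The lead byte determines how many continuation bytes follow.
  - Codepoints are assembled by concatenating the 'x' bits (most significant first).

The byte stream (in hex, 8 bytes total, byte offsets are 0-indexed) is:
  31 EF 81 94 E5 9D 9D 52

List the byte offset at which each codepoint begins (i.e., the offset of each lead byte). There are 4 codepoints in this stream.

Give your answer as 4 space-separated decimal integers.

Answer: 0 1 4 7

Derivation:
Byte[0]=31: 1-byte ASCII. cp=U+0031
Byte[1]=EF: 3-byte lead, need 2 cont bytes. acc=0xF
Byte[2]=81: continuation. acc=(acc<<6)|0x01=0x3C1
Byte[3]=94: continuation. acc=(acc<<6)|0x14=0xF054
Completed: cp=U+F054 (starts at byte 1)
Byte[4]=E5: 3-byte lead, need 2 cont bytes. acc=0x5
Byte[5]=9D: continuation. acc=(acc<<6)|0x1D=0x15D
Byte[6]=9D: continuation. acc=(acc<<6)|0x1D=0x575D
Completed: cp=U+575D (starts at byte 4)
Byte[7]=52: 1-byte ASCII. cp=U+0052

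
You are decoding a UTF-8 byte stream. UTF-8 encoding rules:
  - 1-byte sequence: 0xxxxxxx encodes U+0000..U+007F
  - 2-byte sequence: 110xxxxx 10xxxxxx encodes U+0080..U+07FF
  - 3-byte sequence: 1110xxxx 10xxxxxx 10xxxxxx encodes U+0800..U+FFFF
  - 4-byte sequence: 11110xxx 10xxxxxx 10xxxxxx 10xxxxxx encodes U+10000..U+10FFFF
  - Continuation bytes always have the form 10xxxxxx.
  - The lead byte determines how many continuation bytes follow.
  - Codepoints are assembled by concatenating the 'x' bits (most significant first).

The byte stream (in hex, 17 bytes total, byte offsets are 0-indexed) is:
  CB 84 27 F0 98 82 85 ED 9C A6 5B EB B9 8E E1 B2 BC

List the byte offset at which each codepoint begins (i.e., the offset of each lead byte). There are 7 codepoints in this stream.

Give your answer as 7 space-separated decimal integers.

Answer: 0 2 3 7 10 11 14

Derivation:
Byte[0]=CB: 2-byte lead, need 1 cont bytes. acc=0xB
Byte[1]=84: continuation. acc=(acc<<6)|0x04=0x2C4
Completed: cp=U+02C4 (starts at byte 0)
Byte[2]=27: 1-byte ASCII. cp=U+0027
Byte[3]=F0: 4-byte lead, need 3 cont bytes. acc=0x0
Byte[4]=98: continuation. acc=(acc<<6)|0x18=0x18
Byte[5]=82: continuation. acc=(acc<<6)|0x02=0x602
Byte[6]=85: continuation. acc=(acc<<6)|0x05=0x18085
Completed: cp=U+18085 (starts at byte 3)
Byte[7]=ED: 3-byte lead, need 2 cont bytes. acc=0xD
Byte[8]=9C: continuation. acc=(acc<<6)|0x1C=0x35C
Byte[9]=A6: continuation. acc=(acc<<6)|0x26=0xD726
Completed: cp=U+D726 (starts at byte 7)
Byte[10]=5B: 1-byte ASCII. cp=U+005B
Byte[11]=EB: 3-byte lead, need 2 cont bytes. acc=0xB
Byte[12]=B9: continuation. acc=(acc<<6)|0x39=0x2F9
Byte[13]=8E: continuation. acc=(acc<<6)|0x0E=0xBE4E
Completed: cp=U+BE4E (starts at byte 11)
Byte[14]=E1: 3-byte lead, need 2 cont bytes. acc=0x1
Byte[15]=B2: continuation. acc=(acc<<6)|0x32=0x72
Byte[16]=BC: continuation. acc=(acc<<6)|0x3C=0x1CBC
Completed: cp=U+1CBC (starts at byte 14)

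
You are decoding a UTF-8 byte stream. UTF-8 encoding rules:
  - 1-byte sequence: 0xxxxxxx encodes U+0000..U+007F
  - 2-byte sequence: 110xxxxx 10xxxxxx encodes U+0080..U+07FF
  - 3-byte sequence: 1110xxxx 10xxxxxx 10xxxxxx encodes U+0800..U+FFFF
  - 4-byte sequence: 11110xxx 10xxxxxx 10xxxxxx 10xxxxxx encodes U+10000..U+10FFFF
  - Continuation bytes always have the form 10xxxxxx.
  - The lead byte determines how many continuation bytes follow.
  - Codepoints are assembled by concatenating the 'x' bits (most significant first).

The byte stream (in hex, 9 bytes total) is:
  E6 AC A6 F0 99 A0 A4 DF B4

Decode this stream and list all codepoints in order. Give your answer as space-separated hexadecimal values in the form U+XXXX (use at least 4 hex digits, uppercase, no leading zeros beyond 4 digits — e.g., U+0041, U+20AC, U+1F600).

Byte[0]=E6: 3-byte lead, need 2 cont bytes. acc=0x6
Byte[1]=AC: continuation. acc=(acc<<6)|0x2C=0x1AC
Byte[2]=A6: continuation. acc=(acc<<6)|0x26=0x6B26
Completed: cp=U+6B26 (starts at byte 0)
Byte[3]=F0: 4-byte lead, need 3 cont bytes. acc=0x0
Byte[4]=99: continuation. acc=(acc<<6)|0x19=0x19
Byte[5]=A0: continuation. acc=(acc<<6)|0x20=0x660
Byte[6]=A4: continuation. acc=(acc<<6)|0x24=0x19824
Completed: cp=U+19824 (starts at byte 3)
Byte[7]=DF: 2-byte lead, need 1 cont bytes. acc=0x1F
Byte[8]=B4: continuation. acc=(acc<<6)|0x34=0x7F4
Completed: cp=U+07F4 (starts at byte 7)

Answer: U+6B26 U+19824 U+07F4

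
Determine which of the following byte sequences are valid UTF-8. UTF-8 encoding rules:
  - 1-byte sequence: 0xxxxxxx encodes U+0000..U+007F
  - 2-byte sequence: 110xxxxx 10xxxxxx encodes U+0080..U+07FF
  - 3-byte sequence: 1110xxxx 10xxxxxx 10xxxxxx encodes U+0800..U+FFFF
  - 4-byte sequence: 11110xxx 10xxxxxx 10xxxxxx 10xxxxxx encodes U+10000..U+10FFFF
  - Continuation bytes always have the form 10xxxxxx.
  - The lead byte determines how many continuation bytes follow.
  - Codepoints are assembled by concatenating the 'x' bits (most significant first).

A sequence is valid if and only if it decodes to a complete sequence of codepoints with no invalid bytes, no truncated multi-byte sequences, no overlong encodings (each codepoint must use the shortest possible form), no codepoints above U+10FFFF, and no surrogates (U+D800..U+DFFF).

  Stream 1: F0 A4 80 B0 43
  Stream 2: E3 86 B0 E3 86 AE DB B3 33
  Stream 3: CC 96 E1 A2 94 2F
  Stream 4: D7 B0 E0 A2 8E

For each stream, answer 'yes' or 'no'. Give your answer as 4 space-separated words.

Answer: yes yes yes yes

Derivation:
Stream 1: decodes cleanly. VALID
Stream 2: decodes cleanly. VALID
Stream 3: decodes cleanly. VALID
Stream 4: decodes cleanly. VALID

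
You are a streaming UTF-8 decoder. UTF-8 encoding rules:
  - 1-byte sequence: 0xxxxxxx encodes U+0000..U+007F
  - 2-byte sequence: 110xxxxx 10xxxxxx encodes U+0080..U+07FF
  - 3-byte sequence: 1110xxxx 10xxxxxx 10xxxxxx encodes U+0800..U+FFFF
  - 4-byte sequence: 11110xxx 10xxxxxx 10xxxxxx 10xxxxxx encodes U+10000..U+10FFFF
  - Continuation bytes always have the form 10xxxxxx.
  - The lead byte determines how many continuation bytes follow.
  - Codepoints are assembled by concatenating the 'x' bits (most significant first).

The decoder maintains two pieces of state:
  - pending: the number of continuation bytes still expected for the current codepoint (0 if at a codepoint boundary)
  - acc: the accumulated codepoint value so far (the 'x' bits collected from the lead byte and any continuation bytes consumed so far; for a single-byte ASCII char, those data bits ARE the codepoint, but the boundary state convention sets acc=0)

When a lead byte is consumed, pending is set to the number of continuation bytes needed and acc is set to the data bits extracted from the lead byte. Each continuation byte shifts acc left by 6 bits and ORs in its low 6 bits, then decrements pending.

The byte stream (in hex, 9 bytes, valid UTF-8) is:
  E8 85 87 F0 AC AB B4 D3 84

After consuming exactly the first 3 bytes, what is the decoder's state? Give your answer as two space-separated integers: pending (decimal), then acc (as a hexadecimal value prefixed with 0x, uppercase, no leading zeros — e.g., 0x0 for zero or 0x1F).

Byte[0]=E8: 3-byte lead. pending=2, acc=0x8
Byte[1]=85: continuation. acc=(acc<<6)|0x05=0x205, pending=1
Byte[2]=87: continuation. acc=(acc<<6)|0x07=0x8147, pending=0

Answer: 0 0x8147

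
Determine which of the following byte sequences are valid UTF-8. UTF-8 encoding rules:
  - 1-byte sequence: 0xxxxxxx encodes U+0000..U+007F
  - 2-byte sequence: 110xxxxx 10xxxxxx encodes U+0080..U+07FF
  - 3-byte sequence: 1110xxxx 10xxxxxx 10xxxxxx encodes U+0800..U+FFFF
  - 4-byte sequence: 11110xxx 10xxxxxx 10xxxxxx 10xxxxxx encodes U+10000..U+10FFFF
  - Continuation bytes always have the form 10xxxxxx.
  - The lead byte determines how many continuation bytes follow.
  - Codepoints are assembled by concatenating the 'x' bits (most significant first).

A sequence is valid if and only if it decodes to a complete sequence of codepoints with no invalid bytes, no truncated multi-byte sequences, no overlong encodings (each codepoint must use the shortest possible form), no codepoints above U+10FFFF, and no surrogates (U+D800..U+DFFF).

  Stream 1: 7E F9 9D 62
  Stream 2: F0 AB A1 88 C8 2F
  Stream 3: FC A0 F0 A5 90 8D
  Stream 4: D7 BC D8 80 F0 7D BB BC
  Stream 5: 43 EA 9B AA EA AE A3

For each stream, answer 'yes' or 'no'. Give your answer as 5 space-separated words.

Answer: no no no no yes

Derivation:
Stream 1: error at byte offset 1. INVALID
Stream 2: error at byte offset 5. INVALID
Stream 3: error at byte offset 0. INVALID
Stream 4: error at byte offset 5. INVALID
Stream 5: decodes cleanly. VALID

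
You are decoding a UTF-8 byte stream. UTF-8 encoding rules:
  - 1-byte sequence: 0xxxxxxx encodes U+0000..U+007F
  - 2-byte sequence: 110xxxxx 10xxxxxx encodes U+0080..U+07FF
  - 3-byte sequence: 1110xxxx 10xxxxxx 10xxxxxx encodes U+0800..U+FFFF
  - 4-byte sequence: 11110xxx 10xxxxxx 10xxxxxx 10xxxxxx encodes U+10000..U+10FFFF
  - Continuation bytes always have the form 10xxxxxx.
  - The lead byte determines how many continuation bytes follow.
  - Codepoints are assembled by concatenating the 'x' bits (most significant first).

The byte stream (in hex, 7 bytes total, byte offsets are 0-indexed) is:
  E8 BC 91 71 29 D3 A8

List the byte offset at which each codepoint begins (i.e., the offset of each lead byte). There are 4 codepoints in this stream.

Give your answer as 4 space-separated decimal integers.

Byte[0]=E8: 3-byte lead, need 2 cont bytes. acc=0x8
Byte[1]=BC: continuation. acc=(acc<<6)|0x3C=0x23C
Byte[2]=91: continuation. acc=(acc<<6)|0x11=0x8F11
Completed: cp=U+8F11 (starts at byte 0)
Byte[3]=71: 1-byte ASCII. cp=U+0071
Byte[4]=29: 1-byte ASCII. cp=U+0029
Byte[5]=D3: 2-byte lead, need 1 cont bytes. acc=0x13
Byte[6]=A8: continuation. acc=(acc<<6)|0x28=0x4E8
Completed: cp=U+04E8 (starts at byte 5)

Answer: 0 3 4 5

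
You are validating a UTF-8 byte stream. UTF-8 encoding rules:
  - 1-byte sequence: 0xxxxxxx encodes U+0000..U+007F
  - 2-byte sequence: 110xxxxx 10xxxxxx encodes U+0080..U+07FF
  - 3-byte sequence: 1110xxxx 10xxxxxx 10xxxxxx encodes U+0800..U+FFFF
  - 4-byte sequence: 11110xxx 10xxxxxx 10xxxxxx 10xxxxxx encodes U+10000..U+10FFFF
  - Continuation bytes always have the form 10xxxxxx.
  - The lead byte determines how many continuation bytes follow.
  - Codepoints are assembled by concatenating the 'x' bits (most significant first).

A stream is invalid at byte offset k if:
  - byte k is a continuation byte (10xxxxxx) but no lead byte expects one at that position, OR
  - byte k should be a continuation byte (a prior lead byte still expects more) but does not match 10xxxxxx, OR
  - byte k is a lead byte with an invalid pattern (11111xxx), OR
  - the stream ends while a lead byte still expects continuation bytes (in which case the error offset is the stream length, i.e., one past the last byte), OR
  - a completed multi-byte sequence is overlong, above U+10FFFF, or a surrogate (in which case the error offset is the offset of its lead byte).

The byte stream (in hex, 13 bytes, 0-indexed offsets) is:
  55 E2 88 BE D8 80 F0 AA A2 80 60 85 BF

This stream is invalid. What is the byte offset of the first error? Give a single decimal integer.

Answer: 11

Derivation:
Byte[0]=55: 1-byte ASCII. cp=U+0055
Byte[1]=E2: 3-byte lead, need 2 cont bytes. acc=0x2
Byte[2]=88: continuation. acc=(acc<<6)|0x08=0x88
Byte[3]=BE: continuation. acc=(acc<<6)|0x3E=0x223E
Completed: cp=U+223E (starts at byte 1)
Byte[4]=D8: 2-byte lead, need 1 cont bytes. acc=0x18
Byte[5]=80: continuation. acc=(acc<<6)|0x00=0x600
Completed: cp=U+0600 (starts at byte 4)
Byte[6]=F0: 4-byte lead, need 3 cont bytes. acc=0x0
Byte[7]=AA: continuation. acc=(acc<<6)|0x2A=0x2A
Byte[8]=A2: continuation. acc=(acc<<6)|0x22=0xAA2
Byte[9]=80: continuation. acc=(acc<<6)|0x00=0x2A880
Completed: cp=U+2A880 (starts at byte 6)
Byte[10]=60: 1-byte ASCII. cp=U+0060
Byte[11]=85: INVALID lead byte (not 0xxx/110x/1110/11110)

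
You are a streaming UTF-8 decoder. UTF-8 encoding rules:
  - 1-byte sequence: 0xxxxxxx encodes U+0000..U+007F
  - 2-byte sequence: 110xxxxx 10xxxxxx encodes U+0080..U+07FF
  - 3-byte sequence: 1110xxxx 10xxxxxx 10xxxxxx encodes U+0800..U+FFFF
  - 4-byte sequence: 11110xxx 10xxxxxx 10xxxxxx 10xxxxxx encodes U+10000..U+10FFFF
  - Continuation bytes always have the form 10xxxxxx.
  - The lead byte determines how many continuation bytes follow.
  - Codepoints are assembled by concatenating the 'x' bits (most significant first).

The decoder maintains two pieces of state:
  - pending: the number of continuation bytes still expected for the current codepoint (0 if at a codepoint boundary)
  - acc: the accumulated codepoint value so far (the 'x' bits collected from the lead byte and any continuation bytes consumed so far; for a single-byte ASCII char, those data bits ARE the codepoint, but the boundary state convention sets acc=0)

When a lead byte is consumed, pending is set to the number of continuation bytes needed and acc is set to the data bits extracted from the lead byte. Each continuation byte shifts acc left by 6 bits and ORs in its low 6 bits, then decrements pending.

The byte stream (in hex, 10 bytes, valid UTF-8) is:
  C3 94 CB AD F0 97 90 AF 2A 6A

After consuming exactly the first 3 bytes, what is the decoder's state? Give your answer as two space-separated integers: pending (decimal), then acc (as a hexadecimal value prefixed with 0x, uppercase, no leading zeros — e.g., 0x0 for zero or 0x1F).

Answer: 1 0xB

Derivation:
Byte[0]=C3: 2-byte lead. pending=1, acc=0x3
Byte[1]=94: continuation. acc=(acc<<6)|0x14=0xD4, pending=0
Byte[2]=CB: 2-byte lead. pending=1, acc=0xB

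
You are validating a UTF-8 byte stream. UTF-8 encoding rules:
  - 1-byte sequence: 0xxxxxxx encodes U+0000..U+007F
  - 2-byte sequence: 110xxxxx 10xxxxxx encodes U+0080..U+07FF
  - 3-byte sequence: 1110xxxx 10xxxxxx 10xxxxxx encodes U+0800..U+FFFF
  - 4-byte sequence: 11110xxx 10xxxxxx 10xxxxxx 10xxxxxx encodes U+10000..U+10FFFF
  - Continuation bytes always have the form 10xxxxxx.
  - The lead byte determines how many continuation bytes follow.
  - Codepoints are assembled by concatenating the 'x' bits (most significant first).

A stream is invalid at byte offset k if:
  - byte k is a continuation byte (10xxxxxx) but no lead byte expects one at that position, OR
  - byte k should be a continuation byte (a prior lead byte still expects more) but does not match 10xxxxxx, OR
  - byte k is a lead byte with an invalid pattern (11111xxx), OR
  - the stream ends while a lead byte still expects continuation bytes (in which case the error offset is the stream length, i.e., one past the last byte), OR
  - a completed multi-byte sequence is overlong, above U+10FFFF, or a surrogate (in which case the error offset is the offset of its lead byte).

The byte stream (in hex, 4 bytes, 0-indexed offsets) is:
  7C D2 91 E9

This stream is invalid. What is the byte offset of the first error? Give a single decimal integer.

Byte[0]=7C: 1-byte ASCII. cp=U+007C
Byte[1]=D2: 2-byte lead, need 1 cont bytes. acc=0x12
Byte[2]=91: continuation. acc=(acc<<6)|0x11=0x491
Completed: cp=U+0491 (starts at byte 1)
Byte[3]=E9: 3-byte lead, need 2 cont bytes. acc=0x9
Byte[4]: stream ended, expected continuation. INVALID

Answer: 4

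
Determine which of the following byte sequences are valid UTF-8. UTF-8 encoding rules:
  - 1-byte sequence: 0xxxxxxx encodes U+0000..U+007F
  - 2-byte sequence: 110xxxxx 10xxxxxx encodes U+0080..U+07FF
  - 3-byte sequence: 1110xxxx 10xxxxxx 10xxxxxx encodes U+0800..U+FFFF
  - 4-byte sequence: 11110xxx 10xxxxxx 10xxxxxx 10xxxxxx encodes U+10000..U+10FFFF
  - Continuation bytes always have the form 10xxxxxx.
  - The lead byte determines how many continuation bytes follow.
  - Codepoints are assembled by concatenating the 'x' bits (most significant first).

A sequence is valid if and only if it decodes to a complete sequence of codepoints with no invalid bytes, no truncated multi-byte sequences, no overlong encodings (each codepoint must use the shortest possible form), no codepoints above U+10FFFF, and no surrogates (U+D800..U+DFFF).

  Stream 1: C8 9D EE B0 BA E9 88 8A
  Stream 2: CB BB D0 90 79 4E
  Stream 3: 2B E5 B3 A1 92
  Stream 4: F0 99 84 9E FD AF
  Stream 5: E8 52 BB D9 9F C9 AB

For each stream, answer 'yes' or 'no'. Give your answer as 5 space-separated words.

Answer: yes yes no no no

Derivation:
Stream 1: decodes cleanly. VALID
Stream 2: decodes cleanly. VALID
Stream 3: error at byte offset 4. INVALID
Stream 4: error at byte offset 4. INVALID
Stream 5: error at byte offset 1. INVALID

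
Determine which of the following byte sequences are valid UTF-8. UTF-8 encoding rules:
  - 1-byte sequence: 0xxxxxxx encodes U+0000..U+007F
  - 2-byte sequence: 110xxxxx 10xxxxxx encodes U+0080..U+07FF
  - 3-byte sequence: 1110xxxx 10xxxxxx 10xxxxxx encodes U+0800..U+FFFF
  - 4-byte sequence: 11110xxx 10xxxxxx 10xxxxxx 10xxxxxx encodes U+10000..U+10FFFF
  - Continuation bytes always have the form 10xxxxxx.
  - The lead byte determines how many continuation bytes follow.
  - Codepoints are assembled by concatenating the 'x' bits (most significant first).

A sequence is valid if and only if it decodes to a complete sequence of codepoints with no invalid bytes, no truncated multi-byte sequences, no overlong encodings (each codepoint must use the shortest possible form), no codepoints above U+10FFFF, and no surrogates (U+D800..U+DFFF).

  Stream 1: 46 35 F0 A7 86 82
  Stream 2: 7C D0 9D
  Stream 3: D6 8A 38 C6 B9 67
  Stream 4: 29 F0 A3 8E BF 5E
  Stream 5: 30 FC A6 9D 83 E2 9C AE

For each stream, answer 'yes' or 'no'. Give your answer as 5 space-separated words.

Answer: yes yes yes yes no

Derivation:
Stream 1: decodes cleanly. VALID
Stream 2: decodes cleanly. VALID
Stream 3: decodes cleanly. VALID
Stream 4: decodes cleanly. VALID
Stream 5: error at byte offset 1. INVALID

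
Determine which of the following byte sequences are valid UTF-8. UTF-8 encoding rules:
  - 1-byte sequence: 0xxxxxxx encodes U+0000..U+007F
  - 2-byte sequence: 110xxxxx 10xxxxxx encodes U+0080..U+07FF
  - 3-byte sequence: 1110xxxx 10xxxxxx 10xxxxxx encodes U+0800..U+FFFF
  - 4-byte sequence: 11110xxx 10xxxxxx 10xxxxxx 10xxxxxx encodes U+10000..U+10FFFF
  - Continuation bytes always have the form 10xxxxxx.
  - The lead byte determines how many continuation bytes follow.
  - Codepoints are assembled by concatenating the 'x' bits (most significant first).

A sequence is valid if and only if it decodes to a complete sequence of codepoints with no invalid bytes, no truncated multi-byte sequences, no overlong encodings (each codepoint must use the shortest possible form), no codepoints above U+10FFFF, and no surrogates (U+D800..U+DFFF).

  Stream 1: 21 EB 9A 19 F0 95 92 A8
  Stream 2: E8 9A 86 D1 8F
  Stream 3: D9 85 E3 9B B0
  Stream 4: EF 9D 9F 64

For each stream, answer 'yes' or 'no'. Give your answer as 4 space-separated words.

Stream 1: error at byte offset 3. INVALID
Stream 2: decodes cleanly. VALID
Stream 3: decodes cleanly. VALID
Stream 4: decodes cleanly. VALID

Answer: no yes yes yes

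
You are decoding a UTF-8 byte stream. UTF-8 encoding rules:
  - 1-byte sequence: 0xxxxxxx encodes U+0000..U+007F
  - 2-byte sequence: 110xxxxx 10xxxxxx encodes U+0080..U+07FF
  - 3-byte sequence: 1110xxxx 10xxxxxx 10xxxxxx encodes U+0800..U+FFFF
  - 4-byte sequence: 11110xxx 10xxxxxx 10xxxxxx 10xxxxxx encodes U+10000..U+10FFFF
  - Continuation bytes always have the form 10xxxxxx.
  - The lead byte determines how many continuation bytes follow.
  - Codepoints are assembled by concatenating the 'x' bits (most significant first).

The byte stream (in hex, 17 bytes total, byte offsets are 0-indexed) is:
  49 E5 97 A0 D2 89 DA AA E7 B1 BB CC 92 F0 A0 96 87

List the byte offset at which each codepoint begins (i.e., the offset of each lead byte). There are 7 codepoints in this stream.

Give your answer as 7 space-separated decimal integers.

Byte[0]=49: 1-byte ASCII. cp=U+0049
Byte[1]=E5: 3-byte lead, need 2 cont bytes. acc=0x5
Byte[2]=97: continuation. acc=(acc<<6)|0x17=0x157
Byte[3]=A0: continuation. acc=(acc<<6)|0x20=0x55E0
Completed: cp=U+55E0 (starts at byte 1)
Byte[4]=D2: 2-byte lead, need 1 cont bytes. acc=0x12
Byte[5]=89: continuation. acc=(acc<<6)|0x09=0x489
Completed: cp=U+0489 (starts at byte 4)
Byte[6]=DA: 2-byte lead, need 1 cont bytes. acc=0x1A
Byte[7]=AA: continuation. acc=(acc<<6)|0x2A=0x6AA
Completed: cp=U+06AA (starts at byte 6)
Byte[8]=E7: 3-byte lead, need 2 cont bytes. acc=0x7
Byte[9]=B1: continuation. acc=(acc<<6)|0x31=0x1F1
Byte[10]=BB: continuation. acc=(acc<<6)|0x3B=0x7C7B
Completed: cp=U+7C7B (starts at byte 8)
Byte[11]=CC: 2-byte lead, need 1 cont bytes. acc=0xC
Byte[12]=92: continuation. acc=(acc<<6)|0x12=0x312
Completed: cp=U+0312 (starts at byte 11)
Byte[13]=F0: 4-byte lead, need 3 cont bytes. acc=0x0
Byte[14]=A0: continuation. acc=(acc<<6)|0x20=0x20
Byte[15]=96: continuation. acc=(acc<<6)|0x16=0x816
Byte[16]=87: continuation. acc=(acc<<6)|0x07=0x20587
Completed: cp=U+20587 (starts at byte 13)

Answer: 0 1 4 6 8 11 13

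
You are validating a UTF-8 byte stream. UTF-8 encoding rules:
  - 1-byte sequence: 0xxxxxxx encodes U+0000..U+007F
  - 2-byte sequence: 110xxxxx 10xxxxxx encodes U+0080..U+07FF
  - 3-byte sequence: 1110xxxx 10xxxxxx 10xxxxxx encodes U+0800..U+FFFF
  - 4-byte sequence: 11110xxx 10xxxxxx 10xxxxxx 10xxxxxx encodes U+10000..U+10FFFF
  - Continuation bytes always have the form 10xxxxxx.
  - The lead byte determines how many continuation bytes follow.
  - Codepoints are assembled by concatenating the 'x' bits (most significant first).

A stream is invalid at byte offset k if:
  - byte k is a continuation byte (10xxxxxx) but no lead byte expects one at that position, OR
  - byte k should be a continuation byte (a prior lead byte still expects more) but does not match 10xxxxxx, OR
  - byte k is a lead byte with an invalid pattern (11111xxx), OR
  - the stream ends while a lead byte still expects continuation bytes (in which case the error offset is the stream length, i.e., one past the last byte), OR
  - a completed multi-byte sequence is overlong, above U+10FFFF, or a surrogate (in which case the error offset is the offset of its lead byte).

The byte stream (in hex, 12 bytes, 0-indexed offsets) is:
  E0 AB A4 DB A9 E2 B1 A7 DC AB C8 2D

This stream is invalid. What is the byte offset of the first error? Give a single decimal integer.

Byte[0]=E0: 3-byte lead, need 2 cont bytes. acc=0x0
Byte[1]=AB: continuation. acc=(acc<<6)|0x2B=0x2B
Byte[2]=A4: continuation. acc=(acc<<6)|0x24=0xAE4
Completed: cp=U+0AE4 (starts at byte 0)
Byte[3]=DB: 2-byte lead, need 1 cont bytes. acc=0x1B
Byte[4]=A9: continuation. acc=(acc<<6)|0x29=0x6E9
Completed: cp=U+06E9 (starts at byte 3)
Byte[5]=E2: 3-byte lead, need 2 cont bytes. acc=0x2
Byte[6]=B1: continuation. acc=(acc<<6)|0x31=0xB1
Byte[7]=A7: continuation. acc=(acc<<6)|0x27=0x2C67
Completed: cp=U+2C67 (starts at byte 5)
Byte[8]=DC: 2-byte lead, need 1 cont bytes. acc=0x1C
Byte[9]=AB: continuation. acc=(acc<<6)|0x2B=0x72B
Completed: cp=U+072B (starts at byte 8)
Byte[10]=C8: 2-byte lead, need 1 cont bytes. acc=0x8
Byte[11]=2D: expected 10xxxxxx continuation. INVALID

Answer: 11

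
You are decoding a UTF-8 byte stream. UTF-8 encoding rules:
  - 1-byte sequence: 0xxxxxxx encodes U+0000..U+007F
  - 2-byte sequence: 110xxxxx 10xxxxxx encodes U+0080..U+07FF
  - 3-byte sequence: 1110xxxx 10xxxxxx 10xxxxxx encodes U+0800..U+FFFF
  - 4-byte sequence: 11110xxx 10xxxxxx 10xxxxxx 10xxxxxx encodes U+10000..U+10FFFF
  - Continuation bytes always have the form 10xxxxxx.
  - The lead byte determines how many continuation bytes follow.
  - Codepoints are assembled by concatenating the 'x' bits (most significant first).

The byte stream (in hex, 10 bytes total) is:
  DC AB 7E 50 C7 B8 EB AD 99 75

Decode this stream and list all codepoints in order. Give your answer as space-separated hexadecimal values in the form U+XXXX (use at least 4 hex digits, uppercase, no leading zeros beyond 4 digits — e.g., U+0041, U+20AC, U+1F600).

Answer: U+072B U+007E U+0050 U+01F8 U+BB59 U+0075

Derivation:
Byte[0]=DC: 2-byte lead, need 1 cont bytes. acc=0x1C
Byte[1]=AB: continuation. acc=(acc<<6)|0x2B=0x72B
Completed: cp=U+072B (starts at byte 0)
Byte[2]=7E: 1-byte ASCII. cp=U+007E
Byte[3]=50: 1-byte ASCII. cp=U+0050
Byte[4]=C7: 2-byte lead, need 1 cont bytes. acc=0x7
Byte[5]=B8: continuation. acc=(acc<<6)|0x38=0x1F8
Completed: cp=U+01F8 (starts at byte 4)
Byte[6]=EB: 3-byte lead, need 2 cont bytes. acc=0xB
Byte[7]=AD: continuation. acc=(acc<<6)|0x2D=0x2ED
Byte[8]=99: continuation. acc=(acc<<6)|0x19=0xBB59
Completed: cp=U+BB59 (starts at byte 6)
Byte[9]=75: 1-byte ASCII. cp=U+0075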